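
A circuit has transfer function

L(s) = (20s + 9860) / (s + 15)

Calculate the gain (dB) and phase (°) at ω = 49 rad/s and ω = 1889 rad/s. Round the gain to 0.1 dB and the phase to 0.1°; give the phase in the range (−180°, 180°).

Substitute s = j49:
Numerator: 20(j49) + 9860 = 9860 + j980
Denominator: (j49) + 15 = 15 + j49
|N| = √(9860² + 980²) ≈ 9908.6, ∠N ≈ 5.68°
|D| = √(15² + 49²) ≈ 51.245, ∠D ≈ 72.98°
|L| = 9908.6 / 51.245 ≈ 193.36
Gain = 20 log₁₀(193.36) ≈ 45.73 dB
∠L = 5.68° − 72.98° = -67.30°

Substitute s = j1889:
Numerator: 20(j1889) + 9860 = 9860 + j37780
Denominator: (j1889) + 15 = 15 + j1889
|N| = √(9860² + 37780²) ≈ 39045, ∠N ≈ 75.37°
|D| = √(15² + 1889²) ≈ 1889.1, ∠D ≈ 89.55°
|L| = 39045 / 1889.1 ≈ 20.669
Gain = 20 log₁₀(20.669) ≈ 26.31 dB
∠L = 75.37° − 89.55° = -14.18°

ω = 49: 45.7 dB, -67.3°; ω = 1889: 26.3 dB, -14.2°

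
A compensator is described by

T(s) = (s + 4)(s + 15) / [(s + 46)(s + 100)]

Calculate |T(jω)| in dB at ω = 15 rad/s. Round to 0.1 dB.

At s = jω = j15:
zero (s+4): 4 + j15 → |·| = √(4²+15²) = √241 ≈ 15.524, ∠ = arctan(15/4) ≈ 75.07°
zero (s+15): 15 + j15 → |·| = √(15²+15²) = √450 ≈ 21.213, ∠ = arctan(15/15) ≈ 45.00°
pole (s+46): 46 + j15 → |·| = √(46²+15²) = √2341 ≈ 48.384, ∠ = arctan(15/46) ≈ 18.06°
pole (s+100): 100 + j15 → |·| = √(100²+15²) = √10225 ≈ 101.12, ∠ = arctan(15/100) ≈ 8.53°
|T| = 1 · 329.31 / 4892.6 ≈ 0.067308
Gain = 20 log₁₀(0.067308) ≈ -23.44 dB

-23.4 dB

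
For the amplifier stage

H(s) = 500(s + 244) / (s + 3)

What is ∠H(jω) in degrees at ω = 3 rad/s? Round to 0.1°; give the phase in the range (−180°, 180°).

At s = jω = j3:
zero (s+244): 244 + j3 → |·| = √(244²+3²) = √59545 ≈ 244.02, ∠ = arctan(3/244) ≈ 0.70°
pole (s+3): 3 + j3 → |·| = √(3²+3²) = √18 ≈ 4.2426, ∠ = arctan(3/3) ≈ 45.00°
∠H = 0.70° − 45.00° = -44.30°

-44.3°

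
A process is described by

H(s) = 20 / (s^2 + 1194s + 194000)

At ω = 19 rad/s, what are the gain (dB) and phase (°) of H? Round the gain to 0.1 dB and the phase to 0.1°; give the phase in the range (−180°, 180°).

Substitute s = j19:
Numerator: 20 = 20 + j0
Denominator: (j19)^2 + 1194(j19) + 194000 = 193639 + j22686
|N| = √(20² + 0²) ≈ 20, ∠N ≈ 0.00°
|D| = √(193639² + 22686²) ≈ 1.9496e+05, ∠D ≈ 6.68°
|H| = 20 / 1.9496e+05 ≈ 0.00010259
Gain = 20 log₁₀(0.00010259) ≈ -79.78 dB
∠H = 0.00° − 6.68° = -6.68°

-79.8 dB, -6.7°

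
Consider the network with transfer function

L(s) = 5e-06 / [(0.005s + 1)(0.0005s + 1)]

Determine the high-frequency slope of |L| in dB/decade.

Each pole contributes −20 dB/decade at high frequency; each zero contributes +20 dB/decade.
Net: 0 zero(s) − 2 pole(s) → -40 dB/decade.

-40 dB/decade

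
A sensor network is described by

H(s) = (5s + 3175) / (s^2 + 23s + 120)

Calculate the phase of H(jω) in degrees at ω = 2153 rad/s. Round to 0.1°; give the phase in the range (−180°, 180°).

Substitute s = j2153:
Numerator: 5(j2153) + 3175 = 3175 + j10765
Denominator: (j2153)^2 + 23(j2153) + 120 = -4635289 + j49519
|N| = √(3175² + 10765²) ≈ 11223, ∠N ≈ 73.57°
|D| = √(4635289² + 49519²) ≈ 4.6356e+06, ∠D ≈ 179.39°
∠H = 73.57° − 179.39° = -105.82°

-105.8°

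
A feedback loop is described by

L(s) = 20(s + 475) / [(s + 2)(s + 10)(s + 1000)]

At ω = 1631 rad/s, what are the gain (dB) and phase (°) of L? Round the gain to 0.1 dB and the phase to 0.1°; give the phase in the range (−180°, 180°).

At s = jω = j1631:
zero (s+475): 475 + j1631 → |·| = √(475²+1631²) = √2885786 ≈ 1698.8, ∠ = arctan(1631/475) ≈ 73.76°
pole (s+2): 2 + j1631 → |·| = √(2²+1631²) = √2660165 ≈ 1631, ∠ = arctan(1631/2) ≈ 89.93°
pole (s+10): 10 + j1631 → |·| = √(10²+1631²) = √2660261 ≈ 1631, ∠ = arctan(1631/10) ≈ 89.65°
pole (s+1000): 1000 + j1631 → |·| = √(1000²+1631²) = √3660161 ≈ 1913.2, ∠ = arctan(1631/1000) ≈ 58.49°
|L| = 20 · 1698.8 / 5.0894e+09 ≈ 6.6758e-06
Gain = 20 log₁₀(6.6758e-06) ≈ -103.51 dB
∠L = 73.76° − 238.07° = -164.31°

-103.5 dB, -164.3°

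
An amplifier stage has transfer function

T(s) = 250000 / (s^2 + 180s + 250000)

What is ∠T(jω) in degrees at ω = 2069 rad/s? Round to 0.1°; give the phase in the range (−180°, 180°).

-174.7°

At s = jω = j2069:
quadratic: (j2069)² + 180·j2069 + 250000 = -4030761 + j372420 → |·| ≈ 4.0479e+06, ∠ ≈ 174.72°
∠T = 0.00° − 174.72° = -174.72°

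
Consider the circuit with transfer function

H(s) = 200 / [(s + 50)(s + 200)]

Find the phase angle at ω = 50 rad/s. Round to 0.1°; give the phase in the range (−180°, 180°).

-59.0°

At s = jω = j50:
pole (s+50): 50 + j50 → |·| = √(50²+50²) = √5000 ≈ 70.711, ∠ = arctan(50/50) ≈ 45.00°
pole (s+200): 200 + j50 → |·| = √(200²+50²) = √42500 ≈ 206.16, ∠ = arctan(50/200) ≈ 14.04°
∠H = 0.00° − 59.04° = -59.04°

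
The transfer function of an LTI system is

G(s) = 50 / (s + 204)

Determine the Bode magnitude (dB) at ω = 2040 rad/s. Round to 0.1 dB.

At s = jω = j2040:
pole (s+204): 204 + j2040 → |·| = √(204²+2040²) = √4203216 ≈ 2050.2, ∠ = arctan(2040/204) ≈ 84.29°
|G| = 50 / 2050.2 ≈ 0.024388
Gain = 20 log₁₀(0.024388) ≈ -32.26 dB

-32.3 dB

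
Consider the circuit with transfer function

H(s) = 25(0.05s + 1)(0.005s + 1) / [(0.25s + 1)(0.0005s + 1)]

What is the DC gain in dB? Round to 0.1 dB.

H(0) = 25 · 1 / 1 = 25
20 log₁₀(25) ≈ 27.96 dB

28.0 dB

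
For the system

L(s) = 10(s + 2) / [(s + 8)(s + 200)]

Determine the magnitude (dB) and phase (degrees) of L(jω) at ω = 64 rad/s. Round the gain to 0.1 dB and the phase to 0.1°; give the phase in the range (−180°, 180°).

-26.5 dB, -12.4°

At s = jω = j64:
zero (s+2): 2 + j64 → |·| = √(2²+64²) = √4100 ≈ 64.031, ∠ = arctan(64/2) ≈ 88.21°
pole (s+8): 8 + j64 → |·| = √(8²+64²) = √4160 ≈ 64.498, ∠ = arctan(64/8) ≈ 82.87°
pole (s+200): 200 + j64 → |·| = √(200²+64²) = √44096 ≈ 209.99, ∠ = arctan(64/200) ≈ 17.74°
|L| = 10 · 64.031 / 13544 ≈ 0.047276
Gain = 20 log₁₀(0.047276) ≈ -26.51 dB
∠L = 88.21° − 100.61° = -12.40°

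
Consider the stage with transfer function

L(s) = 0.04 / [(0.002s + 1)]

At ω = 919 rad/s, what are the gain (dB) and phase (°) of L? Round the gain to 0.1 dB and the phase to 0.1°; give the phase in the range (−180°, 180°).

At ω = 919 rad/s:
pole (1 + j919·0.002) = 1 + j1.838 → |·| ≈ 2.0924, ∠ ≈ 61.45°
|L| = 0.04 · 1 / (2.0924) ≈ 0.019117
Gain = 20 log₁₀(0.019117) ≈ -34.37 dB
∠L = (0°) − (61.45°) = -61.45°

-34.4 dB, -61.5°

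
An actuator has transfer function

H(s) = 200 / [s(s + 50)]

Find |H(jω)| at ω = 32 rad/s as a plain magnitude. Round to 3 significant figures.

At s = jω = j32:
pole (s+50): 50 + j32 → |·| = √(50²+32²) = √3524 ≈ 59.363, ∠ = arctan(32/50) ≈ 32.62°
pole at origin: |s| = 32, ∠ = 90.00° (in denominator)
|H| = 200 / 1899.6 ≈ 0.10529

0.105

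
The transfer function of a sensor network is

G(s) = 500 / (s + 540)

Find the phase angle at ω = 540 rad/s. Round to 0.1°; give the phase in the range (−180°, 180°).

-45.0°

At s = jω = j540:
pole (s+540): 540 + j540 → |·| = √(540²+540²) = √583200 ≈ 763.68, ∠ = arctan(540/540) ≈ 45.00°
∠G = 0.00° − 45.00° = -45.00°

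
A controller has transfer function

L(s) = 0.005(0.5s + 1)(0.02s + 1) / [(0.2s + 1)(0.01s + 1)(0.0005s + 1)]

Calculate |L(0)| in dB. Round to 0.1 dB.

L(0) = 0.005 · 1 / 1 = 0.005
20 log₁₀(0.005) ≈ -46.02 dB

-46.0 dB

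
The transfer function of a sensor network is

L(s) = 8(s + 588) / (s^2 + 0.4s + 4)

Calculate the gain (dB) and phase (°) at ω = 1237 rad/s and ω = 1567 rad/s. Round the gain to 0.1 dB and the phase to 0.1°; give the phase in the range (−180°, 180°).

At s = jω = j1237:
zero (s+588): 588 + j1237 → |·| = √(588²+1237²) = √1875913 ≈ 1369.6, ∠ = arctan(1237/588) ≈ 64.58°
quadratic: (j1237)² + 0.4·j1237 + 4 = -1530165 + j494.8 → |·| ≈ 1.5302e+06, ∠ ≈ 179.98°
|L| = 8 · 1369.6 / 1.5302e+06 ≈ 0.0071604
Gain = 20 log₁₀(0.0071604) ≈ -42.90 dB
∠L = 64.58° − 179.98° = -115.40°

At s = jω = j1567:
zero (s+588): 588 + j1567 → |·| = √(588²+1567²) = √2801233 ≈ 1673.7, ∠ = arctan(1567/588) ≈ 69.43°
quadratic: (j1567)² + 0.4·j1567 + 4 = -2455485 + j626.8 → |·| ≈ 2.4555e+06, ∠ ≈ 179.99°
|L| = 8 · 1673.7 / 2.4555e+06 ≈ 0.0054529
Gain = 20 log₁₀(0.0054529) ≈ -45.27 dB
∠L = 69.43° − 179.99° = -110.56°

ω = 1237: -42.9 dB, -115.4°; ω = 1567: -45.3 dB, -110.6°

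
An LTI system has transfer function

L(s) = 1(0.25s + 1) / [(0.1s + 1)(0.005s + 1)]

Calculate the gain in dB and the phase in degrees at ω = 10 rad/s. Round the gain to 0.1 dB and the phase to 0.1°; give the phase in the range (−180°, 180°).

At ω = 10 rad/s:
zero (1 + j10·0.25) = 1 + j2.5 → |·| ≈ 2.6926, ∠ ≈ 68.20°
pole (1 + j10·0.1) = 1 + j1 → |·| ≈ 1.4142, ∠ ≈ 45.00°
pole (1 + j10·0.005) = 1 + j0.05 → |·| ≈ 1.0012, ∠ ≈ 2.86°
|L| = 1 · 2.6926 / (1.4142 · 1.0012) ≈ 1.9017
Gain = 20 log₁₀(1.9017) ≈ 5.58 dB
∠L = (68.20°) − (45.00° + 2.86°) = 20.34°

5.6 dB, 20.3°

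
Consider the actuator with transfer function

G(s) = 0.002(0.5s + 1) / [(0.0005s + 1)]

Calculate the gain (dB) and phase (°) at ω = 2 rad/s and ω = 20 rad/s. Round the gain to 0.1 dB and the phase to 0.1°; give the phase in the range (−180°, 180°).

ω = 2: -51.0 dB, 44.9°; ω = 20: -33.9 dB, 83.7°

At ω = 2 rad/s:
zero (1 + j2·0.5) = 1 + j1 → |·| ≈ 1.4142, ∠ ≈ 45.00°
pole (1 + j2·0.0005) = 1 + j0.001 → |·| ≈ 1, ∠ ≈ 0.06°
|G| = 0.002 · 1.4142 / (1) ≈ 0.0028284
Gain = 20 log₁₀(0.0028284) ≈ -50.97 dB
∠G = (45.00°) − (0.06°) = 44.94°

At ω = 20 rad/s:
zero (1 + j20·0.5) = 1 + j10 → |·| ≈ 10.05, ∠ ≈ 84.29°
pole (1 + j20·0.0005) = 1 + j0.01 → |·| ≈ 1, ∠ ≈ 0.57°
|G| = 0.002 · 10.05 / (1) ≈ 0.0201
Gain = 20 log₁₀(0.0201) ≈ -33.94 dB
∠G = (84.29°) − (0.57°) = 83.72°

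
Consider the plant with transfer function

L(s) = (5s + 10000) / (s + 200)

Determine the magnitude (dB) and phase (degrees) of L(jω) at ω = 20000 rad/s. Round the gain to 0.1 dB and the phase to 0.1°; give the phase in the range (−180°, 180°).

Substitute s = j20000:
Numerator: 5(j20000) + 10000 = 10000 + j100000
Denominator: (j20000) + 200 = 200 + j20000
|N| = √(10000² + 100000²) ≈ 1.005e+05, ∠N ≈ 84.29°
|D| = √(200² + 20000²) ≈ 20001, ∠D ≈ 89.43°
|L| = 1.005e+05 / 20001 ≈ 5.0247
Gain = 20 log₁₀(5.0247) ≈ 14.02 dB
∠L = 84.29° − 89.43° = -5.14°

14.0 dB, -5.1°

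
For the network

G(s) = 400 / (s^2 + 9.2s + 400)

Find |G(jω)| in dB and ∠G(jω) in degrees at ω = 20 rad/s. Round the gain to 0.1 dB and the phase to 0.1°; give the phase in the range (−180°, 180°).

6.7 dB, -90.0°

At s = jω = j20:
quadratic: (j20)² + 9.2·j20 + 400 = 0 + j184 → |·| ≈ 184, ∠ ≈ 90.00°
|G| = 400 / 184 ≈ 2.1739
Gain = 20 log₁₀(2.1739) ≈ 6.74 dB
∠G = 0.00° − 90.00° = -90.00°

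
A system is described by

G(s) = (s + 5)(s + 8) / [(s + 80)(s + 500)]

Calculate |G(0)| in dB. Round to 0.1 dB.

G(0) = 1·5·8 / (80·500) = 0.001
20 log₁₀(0.001) ≈ -60.00 dB

-60.0 dB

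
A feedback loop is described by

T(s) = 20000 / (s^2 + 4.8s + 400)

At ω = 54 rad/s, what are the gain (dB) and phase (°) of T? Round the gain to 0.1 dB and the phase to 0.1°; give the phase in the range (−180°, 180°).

18.0 dB, -174.1°

At s = jω = j54:
quadratic: (j54)² + 4.8·j54 + 400 = -2516 + j259.2 → |·| ≈ 2529.3, ∠ ≈ 174.12°
|T| = 20000 / 2529.3 ≈ 7.9073
Gain = 20 log₁₀(7.9073) ≈ 17.96 dB
∠T = 0.00° − 174.12° = -174.12°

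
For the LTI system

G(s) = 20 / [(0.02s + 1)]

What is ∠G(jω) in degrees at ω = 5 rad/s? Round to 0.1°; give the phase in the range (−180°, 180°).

At ω = 5 rad/s:
pole (1 + j5·0.02) = 1 + j0.1 → |·| ≈ 1.005, ∠ ≈ 5.71°
∠G = (0°) − (5.71°) = -5.71°

-5.7°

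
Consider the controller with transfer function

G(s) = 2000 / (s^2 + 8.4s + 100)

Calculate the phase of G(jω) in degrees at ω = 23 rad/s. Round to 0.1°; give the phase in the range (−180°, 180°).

-155.8°

At s = jω = j23:
quadratic: (j23)² + 8.4·j23 + 100 = -429 + j193.2 → |·| ≈ 470.5, ∠ ≈ 155.76°
∠G = 0.00° − 155.76° = -155.76°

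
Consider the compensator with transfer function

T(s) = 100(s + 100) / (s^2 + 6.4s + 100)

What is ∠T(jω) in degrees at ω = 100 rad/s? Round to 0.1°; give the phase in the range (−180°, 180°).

-131.3°

At s = jω = j100:
zero (s+100): 100 + j100 → |·| = √(100²+100²) = √20000 ≈ 141.42, ∠ = arctan(100/100) ≈ 45.00°
quadratic: (j100)² + 6.4·j100 + 100 = -9900 + j640 → |·| ≈ 9920.7, ∠ ≈ 176.30°
∠T = 45.00° − 176.30° = -131.30°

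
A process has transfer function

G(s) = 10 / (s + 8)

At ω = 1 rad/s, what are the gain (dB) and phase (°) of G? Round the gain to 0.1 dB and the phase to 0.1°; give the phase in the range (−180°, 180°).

1.9 dB, -7.1°

At s = jω = j1:
pole (s+8): 8 + j1 → |·| = √(8²+1²) = √65 ≈ 8.0623, ∠ = arctan(1/8) ≈ 7.13°
|G| = 10 / 8.0623 ≈ 1.2403
Gain = 20 log₁₀(1.2403) ≈ 1.87 dB
∠G = 0.00° − 7.13° = -7.13°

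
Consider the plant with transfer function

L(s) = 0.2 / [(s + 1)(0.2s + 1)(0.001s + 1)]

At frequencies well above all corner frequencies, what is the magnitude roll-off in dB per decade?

-60 dB/decade

Each pole contributes −20 dB/decade at high frequency; each zero contributes +20 dB/decade.
Net: 0 zero(s) − 3 pole(s) → -60 dB/decade.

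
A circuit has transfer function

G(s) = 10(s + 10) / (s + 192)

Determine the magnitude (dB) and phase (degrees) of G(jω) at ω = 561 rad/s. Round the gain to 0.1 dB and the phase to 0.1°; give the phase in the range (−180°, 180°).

19.5 dB, 17.9°

At s = jω = j561:
zero (s+10): 10 + j561 → |·| = √(10²+561²) = √314821 ≈ 561.09, ∠ = arctan(561/10) ≈ 88.98°
pole (s+192): 192 + j561 → |·| = √(192²+561²) = √351585 ≈ 592.95, ∠ = arctan(561/192) ≈ 71.11°
|G| = 10 · 561.09 / 592.95 ≈ 9.4627
Gain = 20 log₁₀(9.4627) ≈ 19.52 dB
∠G = 88.98° − 71.11° = 17.87°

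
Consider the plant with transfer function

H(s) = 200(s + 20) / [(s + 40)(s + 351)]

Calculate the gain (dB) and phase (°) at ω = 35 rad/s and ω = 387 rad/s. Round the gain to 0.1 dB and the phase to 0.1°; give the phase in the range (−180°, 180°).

At s = jω = j35:
zero (s+20): 20 + j35 → |·| = √(20²+35²) = √1625 ≈ 40.311, ∠ = arctan(35/20) ≈ 60.26°
pole (s+40): 40 + j35 → |·| = √(40²+35²) = √2825 ≈ 53.151, ∠ = arctan(35/40) ≈ 41.19°
pole (s+351): 351 + j35 → |·| = √(351²+35²) = √124426 ≈ 352.74, ∠ = arctan(35/351) ≈ 5.69°
|H| = 200 · 40.311 / 18748 ≈ 0.43003
Gain = 20 log₁₀(0.43003) ≈ -7.33 dB
∠H = 60.26° − 46.88° = 13.38°

At s = jω = j387:
zero (s+20): 20 + j387 → |·| = √(20²+387²) = √150169 ≈ 387.52, ∠ = arctan(387/20) ≈ 87.04°
pole (s+40): 40 + j387 → |·| = √(40²+387²) = √151369 ≈ 389.06, ∠ = arctan(387/40) ≈ 84.10°
pole (s+351): 351 + j387 → |·| = √(351²+387²) = √272970 ≈ 522.47, ∠ = arctan(387/351) ≈ 47.79°
|H| = 200 · 387.52 / 2.0327e+05 ≈ 0.38129
Gain = 20 log₁₀(0.38129) ≈ -8.37 dB
∠H = 87.04° − 131.89° = -44.85°

ω = 35: -7.3 dB, 13.4°; ω = 387: -8.4 dB, -44.9°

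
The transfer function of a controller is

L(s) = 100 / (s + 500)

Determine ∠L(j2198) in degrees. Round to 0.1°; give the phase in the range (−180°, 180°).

Substitute s = j2198:
Numerator: 100 = 100 + j0
Denominator: (j2198) + 500 = 500 + j2198
|N| = √(100² + 0²) ≈ 100, ∠N ≈ 0.00°
|D| = √(500² + 2198²) ≈ 2254.2, ∠D ≈ 77.18°
∠L = 0.00° − 77.18° = -77.18°

-77.2°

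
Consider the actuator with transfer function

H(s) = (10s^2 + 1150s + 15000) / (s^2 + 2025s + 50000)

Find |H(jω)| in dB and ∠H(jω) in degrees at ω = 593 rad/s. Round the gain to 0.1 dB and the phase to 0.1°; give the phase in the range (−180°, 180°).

Substitute s = j593:
Numerator: 10(j593)^2 + 1150(j593) + 15000 = -3501490 + j681950
Denominator: (j593)^2 + 2025(j593) + 50000 = -301649 + j1200825
|N| = √(3501490² + 681950²) ≈ 3.5673e+06, ∠N ≈ 168.98°
|D| = √(301649² + 1200825²) ≈ 1.2381e+06, ∠D ≈ 104.10°
|H| = 3.5673e+06 / 1.2381e+06 ≈ 2.8813
Gain = 20 log₁₀(2.8813) ≈ 9.19 dB
∠H = 168.98° − 104.10° = 64.88°

9.2 dB, 64.9°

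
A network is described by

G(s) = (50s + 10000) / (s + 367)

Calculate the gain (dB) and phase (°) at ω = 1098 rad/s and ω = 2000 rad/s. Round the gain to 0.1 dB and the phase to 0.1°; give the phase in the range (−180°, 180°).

ω = 1098: 33.7 dB, 8.2°; ω = 2000: 33.9 dB, 4.7°

Substitute s = j1098:
Numerator: 50(j1098) + 10000 = 10000 + j54900
Denominator: (j1098) + 367 = 367 + j1098
|N| = √(10000² + 54900²) ≈ 55803, ∠N ≈ 79.68°
|D| = √(367² + 1098²) ≈ 1157.7, ∠D ≈ 71.52°
|G| = 55803 / 1157.7 ≈ 48.202
Gain = 20 log₁₀(48.202) ≈ 33.66 dB
∠G = 79.68° − 71.52° = 8.16°

Substitute s = j2000:
Numerator: 50(j2000) + 10000 = 10000 + j100000
Denominator: (j2000) + 367 = 367 + j2000
|N| = √(10000² + 100000²) ≈ 1.005e+05, ∠N ≈ 84.29°
|D| = √(367² + 2000²) ≈ 2033.4, ∠D ≈ 79.60°
|G| = 1.005e+05 / 2033.4 ≈ 49.425
Gain = 20 log₁₀(49.425) ≈ 33.88 dB
∠G = 84.29° − 79.60° = 4.69°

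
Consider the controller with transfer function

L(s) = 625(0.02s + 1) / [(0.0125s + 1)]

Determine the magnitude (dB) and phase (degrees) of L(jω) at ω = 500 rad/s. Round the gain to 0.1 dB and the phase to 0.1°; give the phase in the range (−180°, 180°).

At ω = 500 rad/s:
zero (1 + j500·0.02) = 1 + j10 → |·| ≈ 10.05, ∠ ≈ 84.29°
pole (1 + j500·0.0125) = 1 + j6.25 → |·| ≈ 6.3295, ∠ ≈ 80.91°
|L| = 625 · 10.05 / (6.3295) ≈ 992.38
Gain = 20 log₁₀(992.38) ≈ 59.93 dB
∠L = (84.29°) − (80.91°) = 3.38°

59.9 dB, 3.4°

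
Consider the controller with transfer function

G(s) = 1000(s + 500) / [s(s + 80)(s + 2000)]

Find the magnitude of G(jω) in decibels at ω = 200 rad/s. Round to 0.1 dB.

At s = jω = j200:
zero (s+500): 500 + j200 → |·| = √(500²+200²) = √290000 ≈ 538.52, ∠ = arctan(200/500) ≈ 21.80°
pole (s+80): 80 + j200 → |·| = √(80²+200²) = √46400 ≈ 215.41, ∠ = arctan(200/80) ≈ 68.20°
pole (s+2000): 2000 + j200 → |·| = √(2000²+200²) = √4040000 ≈ 2010, ∠ = arctan(200/2000) ≈ 5.71°
pole at origin: |s| = 200, ∠ = 90.00° (in denominator)
|G| = 1000 · 538.52 / 8.6595e+07 ≈ 0.0062188
Gain = 20 log₁₀(0.0062188) ≈ -44.13 dB

-44.1 dB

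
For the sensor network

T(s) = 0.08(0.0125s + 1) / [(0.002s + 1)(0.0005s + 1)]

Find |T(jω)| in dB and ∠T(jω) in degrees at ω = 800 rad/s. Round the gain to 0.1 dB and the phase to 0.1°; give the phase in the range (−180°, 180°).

-8.1 dB, 4.5°

At ω = 800 rad/s:
zero (1 + j800·0.0125) = 1 + j10 → |·| ≈ 10.05, ∠ ≈ 84.29°
pole (1 + j800·0.002) = 1 + j1.6 → |·| ≈ 1.8868, ∠ ≈ 57.99°
pole (1 + j800·0.0005) = 1 + j0.4 → |·| ≈ 1.077, ∠ ≈ 21.80°
|T| = 0.08 · 10.05 / (1.8868 · 1.077) ≈ 0.39565
Gain = 20 log₁₀(0.39565) ≈ -8.05 dB
∠T = (84.29°) − (57.99° + 21.80°) = 4.50°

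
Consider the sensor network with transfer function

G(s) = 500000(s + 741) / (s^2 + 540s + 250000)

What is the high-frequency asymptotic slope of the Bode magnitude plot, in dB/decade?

Each pole contributes −20 dB/decade at high frequency; each zero contributes +20 dB/decade.
Net: 1 zero(s) − 2 pole(s) → -20 dB/decade.

-20 dB/decade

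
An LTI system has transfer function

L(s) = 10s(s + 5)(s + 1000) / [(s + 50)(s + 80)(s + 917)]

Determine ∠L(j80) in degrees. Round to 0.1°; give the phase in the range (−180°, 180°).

73.0°

At s = jω = j80:
zero (s+5): 5 + j80 → |·| = √(5²+80²) = √6425 ≈ 80.156, ∠ = arctan(80/5) ≈ 86.42°
zero (s+1000): 1000 + j80 → |·| = √(1000²+80²) = √1006400 ≈ 1003.2, ∠ = arctan(80/1000) ≈ 4.57°
zero at origin: s = j80 → |·| = 80, ∠ = 90.00°
pole (s+50): 50 + j80 → |·| = √(50²+80²) = √8900 ≈ 94.34, ∠ = arctan(80/50) ≈ 57.99°
pole (s+80): 80 + j80 → |·| = √(80²+80²) = √12800 ≈ 113.14, ∠ = arctan(80/80) ≈ 45.00°
pole (s+917): 917 + j80 → |·| = √(917²+80²) = √847289 ≈ 920.48, ∠ = arctan(80/917) ≈ 4.99°
∠L = 180.99° − 107.98° = 73.01°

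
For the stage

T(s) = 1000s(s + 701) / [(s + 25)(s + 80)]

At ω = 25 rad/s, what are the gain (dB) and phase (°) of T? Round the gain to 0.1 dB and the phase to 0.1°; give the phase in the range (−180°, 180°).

At s = jω = j25:
zero (s+701): 701 + j25 → |·| = √(701²+25²) = √492026 ≈ 701.45, ∠ = arctan(25/701) ≈ 2.04°
zero at origin: s = j25 → |·| = 25, ∠ = 90.00°
pole (s+25): 25 + j25 → |·| = √(25²+25²) = √1250 ≈ 35.355, ∠ = arctan(25/25) ≈ 45.00°
pole (s+80): 80 + j25 → |·| = √(80²+25²) = √7025 ≈ 83.815, ∠ = arctan(25/80) ≈ 17.35°
|T| = 1000 · 17536 / 2963.3 ≈ 5917.7
Gain = 20 log₁₀(5917.7) ≈ 75.44 dB
∠T = 92.04° − 62.35° = 29.69°

75.4 dB, 29.7°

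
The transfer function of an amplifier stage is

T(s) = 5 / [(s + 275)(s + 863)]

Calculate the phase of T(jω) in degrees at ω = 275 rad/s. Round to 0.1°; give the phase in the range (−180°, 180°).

-62.7°

At s = jω = j275:
pole (s+275): 275 + j275 → |·| = √(275²+275²) = √151250 ≈ 388.91, ∠ = arctan(275/275) ≈ 45.00°
pole (s+863): 863 + j275 → |·| = √(863²+275²) = √820394 ≈ 905.76, ∠ = arctan(275/863) ≈ 17.67°
∠T = 0.00° − 62.67° = -62.67°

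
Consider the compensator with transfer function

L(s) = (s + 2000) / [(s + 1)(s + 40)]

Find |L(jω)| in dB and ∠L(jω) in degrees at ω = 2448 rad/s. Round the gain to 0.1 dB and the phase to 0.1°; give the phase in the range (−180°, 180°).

At s = jω = j2448:
zero (s+2000): 2000 + j2448 → |·| = √(2000²+2448²) = √9992704 ≈ 3161.1, ∠ = arctan(2448/2000) ≈ 50.75°
pole (s+1): 1 + j2448 → |·| = √(1²+2448²) = √5992705 ≈ 2448, ∠ = arctan(2448/1) ≈ 89.98°
pole (s+40): 40 + j2448 → |·| = √(40²+2448²) = √5994304 ≈ 2448.3, ∠ = arctan(2448/40) ≈ 89.06°
|L| = 1 · 3161.1 / 5.9934e+06 ≈ 0.00052743
Gain = 20 log₁₀(0.00052743) ≈ -65.56 dB
∠L = 50.75° − 179.04° = -128.29°

-65.6 dB, -128.3°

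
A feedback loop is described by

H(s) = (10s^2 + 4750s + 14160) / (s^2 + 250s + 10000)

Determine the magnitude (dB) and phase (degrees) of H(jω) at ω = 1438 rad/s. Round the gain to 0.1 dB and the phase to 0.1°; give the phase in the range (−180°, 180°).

Substitute s = j1438:
Numerator: 10(j1438)^2 + 4750(j1438) + 14160 = -20664280 + j6830500
Denominator: (j1438)^2 + 250(j1438) + 10000 = -2057844 + j359500
|N| = √(20664280² + 6830500²) ≈ 2.1764e+07, ∠N ≈ 161.71°
|D| = √(2057844² + 359500²) ≈ 2.089e+06, ∠D ≈ 170.09°
|H| = 2.1764e+07 / 2.089e+06 ≈ 10.418
Gain = 20 log₁₀(10.418) ≈ 20.36 dB
∠H = 161.71° − 170.09° = -8.38°

20.4 dB, -8.4°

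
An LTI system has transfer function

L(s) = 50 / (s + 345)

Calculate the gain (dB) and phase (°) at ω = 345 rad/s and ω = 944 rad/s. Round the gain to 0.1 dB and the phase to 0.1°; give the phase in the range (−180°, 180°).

Substitute s = j345:
Numerator: 50 = 50 + j0
Denominator: (j345) + 345 = 345 + j345
|N| = √(50² + 0²) ≈ 50, ∠N ≈ 0.00°
|D| = √(345² + 345²) ≈ 487.9, ∠D ≈ 45.00°
|L| = 50 / 487.9 ≈ 0.10248
Gain = 20 log₁₀(0.10248) ≈ -19.79 dB
∠L = 0.00° − 45.00° = -45.00°

Substitute s = j944:
Numerator: 50 = 50 + j0
Denominator: (j944) + 345 = 345 + j944
|N| = √(50² + 0²) ≈ 50, ∠N ≈ 0.00°
|D| = √(345² + 944²) ≈ 1005.1, ∠D ≈ 69.92°
|L| = 50 / 1005.1 ≈ 0.049746
Gain = 20 log₁₀(0.049746) ≈ -26.06 dB
∠L = 0.00° − 69.92° = -69.92°

ω = 345: -19.8 dB, -45.0°; ω = 944: -26.1 dB, -69.9°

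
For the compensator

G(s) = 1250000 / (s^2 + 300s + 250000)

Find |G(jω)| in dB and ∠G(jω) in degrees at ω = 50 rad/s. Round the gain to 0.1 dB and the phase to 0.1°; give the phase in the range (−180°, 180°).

14.1 dB, -3.5°

At s = jω = j50:
quadratic: (j50)² + 300·j50 + 250000 = 247500 + j15000 → |·| ≈ 2.4795e+05, ∠ ≈ 3.47°
|G| = 1250000 / 2.4795e+05 ≈ 5.0413
Gain = 20 log₁₀(5.0413) ≈ 14.05 dB
∠G = 0.00° − 3.47° = -3.47°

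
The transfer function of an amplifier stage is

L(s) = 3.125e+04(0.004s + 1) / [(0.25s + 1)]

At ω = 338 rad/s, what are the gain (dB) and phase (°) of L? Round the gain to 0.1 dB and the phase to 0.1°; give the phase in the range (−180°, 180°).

55.9 dB, -35.8°

At ω = 338 rad/s:
zero (1 + j338·0.004) = 1 + j1.352 → |·| ≈ 1.6816, ∠ ≈ 53.51°
pole (1 + j338·0.25) = 1 + j84.5 → |·| ≈ 84.506, ∠ ≈ 89.32°
|L| = 3.125e+04 · 1.6816 / (84.506) ≈ 621.85
Gain = 20 log₁₀(621.85) ≈ 55.87 dB
∠L = (53.51°) − (89.32°) = -35.81°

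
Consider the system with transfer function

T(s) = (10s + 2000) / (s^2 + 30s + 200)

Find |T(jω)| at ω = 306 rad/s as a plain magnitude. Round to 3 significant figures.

Substitute s = j306:
Numerator: 10(j306) + 2000 = 2000 + j3060
Denominator: (j306)^2 + 30(j306) + 200 = -93436 + j9180
|N| = √(2000² + 3060²) ≈ 3655.6, ∠N ≈ 56.83°
|D| = √(93436² + 9180²) ≈ 93886, ∠D ≈ 174.39°
|T| = 3655.6 / 93886 ≈ 0.038937

0.0389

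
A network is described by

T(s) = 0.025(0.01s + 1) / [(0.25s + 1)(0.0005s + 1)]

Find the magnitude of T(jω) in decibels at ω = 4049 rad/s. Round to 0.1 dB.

At ω = 4049 rad/s:
zero (1 + j4049·0.01) = 1 + j40.49 → |·| ≈ 40.502, ∠ ≈ 88.59°
pole (1 + j4049·0.25) = 1 + j1012.25 → |·| ≈ 1012.3, ∠ ≈ 89.94°
pole (1 + j4049·0.0005) = 1 + j2.0245 → |·| ≈ 2.258, ∠ ≈ 63.71°
|T| = 0.025 · 40.502 / (1012.3 · 2.258) ≈ 0.00044298
Gain = 20 log₁₀(0.00044298) ≈ -67.07 dB

-67.1 dB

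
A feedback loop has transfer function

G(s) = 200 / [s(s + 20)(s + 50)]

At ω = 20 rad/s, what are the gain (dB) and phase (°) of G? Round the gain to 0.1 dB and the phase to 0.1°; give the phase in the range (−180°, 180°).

-43.7 dB, -156.8°

At s = jω = j20:
pole (s+20): 20 + j20 → |·| = √(20²+20²) = √800 ≈ 28.284, ∠ = arctan(20/20) ≈ 45.00°
pole (s+50): 50 + j20 → |·| = √(50²+20²) = √2900 ≈ 53.852, ∠ = arctan(20/50) ≈ 21.80°
pole at origin: |s| = 20, ∠ = 90.00° (in denominator)
|G| = 200 / 30463 ≈ 0.0065653
Gain = 20 log₁₀(0.0065653) ≈ -43.65 dB
∠G = 0.00° − 156.80° = -156.80°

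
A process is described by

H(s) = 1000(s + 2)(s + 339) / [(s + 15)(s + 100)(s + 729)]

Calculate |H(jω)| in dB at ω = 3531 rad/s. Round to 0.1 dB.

At s = jω = j3531:
zero (s+2): 2 + j3531 → |·| = √(2²+3531²) = √12467965 ≈ 3531, ∠ = arctan(3531/2) ≈ 89.97°
zero (s+339): 339 + j3531 → |·| = √(339²+3531²) = √12582882 ≈ 3547.2, ∠ = arctan(3531/339) ≈ 84.52°
pole (s+15): 15 + j3531 → |·| = √(15²+3531²) = √12468186 ≈ 3531, ∠ = arctan(3531/15) ≈ 89.76°
pole (s+100): 100 + j3531 → |·| = √(100²+3531²) = √12477961 ≈ 3532.4, ∠ = arctan(3531/100) ≈ 88.38°
pole (s+729): 729 + j3531 → |·| = √(729²+3531²) = √12999402 ≈ 3605.5, ∠ = arctan(3531/729) ≈ 78.33°
|H| = 1000 · 1.2525e+07 / 4.4971e+10 ≈ 0.27851
Gain = 20 log₁₀(0.27851) ≈ -11.10 dB

-11.1 dB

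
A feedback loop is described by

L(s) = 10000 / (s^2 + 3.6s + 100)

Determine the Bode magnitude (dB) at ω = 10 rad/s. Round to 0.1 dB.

At s = jω = j10:
quadratic: (j10)² + 3.6·j10 + 100 = 0 + j36 → |·| ≈ 36, ∠ ≈ 90.00°
|L| = 10000 / 36 ≈ 277.78
Gain = 20 log₁₀(277.78) ≈ 48.87 dB

48.9 dB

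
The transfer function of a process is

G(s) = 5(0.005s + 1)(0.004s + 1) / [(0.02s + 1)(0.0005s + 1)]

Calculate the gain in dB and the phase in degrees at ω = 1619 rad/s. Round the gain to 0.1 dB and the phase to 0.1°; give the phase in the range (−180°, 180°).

At ω = 1619 rad/s:
zero (1 + j1619·0.005) = 1 + j8.095 → |·| ≈ 8.1565, ∠ ≈ 82.96°
zero (1 + j1619·0.004) = 1 + j6.476 → |·| ≈ 6.5528, ∠ ≈ 81.22°
pole (1 + j1619·0.02) = 1 + j32.38 → |·| ≈ 32.395, ∠ ≈ 88.23°
pole (1 + j1619·0.0005) = 1 + j0.8095 → |·| ≈ 1.2866, ∠ ≈ 38.99°
|G| = 5 · 8.1565 · 6.5528 / (32.395 · 1.2866) ≈ 6.4118
Gain = 20 log₁₀(6.4118) ≈ 16.14 dB
∠G = (82.96° + 81.22°) − (88.23° + 38.99°) = 36.96°

16.1 dB, 37.0°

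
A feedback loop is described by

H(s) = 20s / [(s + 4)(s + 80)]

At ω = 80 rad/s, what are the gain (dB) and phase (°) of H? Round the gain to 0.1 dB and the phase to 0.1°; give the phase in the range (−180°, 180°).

-15.1 dB, -42.1°

At s = jω = j80:
zero at origin: s = j80 → |·| = 80, ∠ = 90.00°
pole (s+4): 4 + j80 → |·| = √(4²+80²) = √6416 ≈ 80.1, ∠ = arctan(80/4) ≈ 87.14°
pole (s+80): 80 + j80 → |·| = √(80²+80²) = √12800 ≈ 113.14, ∠ = arctan(80/80) ≈ 45.00°
|H| = 20 · 80 / 9062.5 ≈ 0.17655
Gain = 20 log₁₀(0.17655) ≈ -15.06 dB
∠H = 90.00° − 132.14° = -42.14°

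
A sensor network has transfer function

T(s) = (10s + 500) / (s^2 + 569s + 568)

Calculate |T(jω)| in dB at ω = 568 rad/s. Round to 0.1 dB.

Substitute s = j568:
Numerator: 10(j568) + 500 = 500 + j5680
Denominator: (j568)^2 + 569(j568) + 568 = -322056 + j323192
|N| = √(500² + 5680²) ≈ 5702, ∠N ≈ 84.97°
|D| = √(322056² + 323192²) ≈ 4.5626e+05, ∠D ≈ 134.90°
|T| = 5702 / 4.5626e+05 ≈ 0.012497
Gain = 20 log₁₀(0.012497) ≈ -38.06 dB

-38.1 dB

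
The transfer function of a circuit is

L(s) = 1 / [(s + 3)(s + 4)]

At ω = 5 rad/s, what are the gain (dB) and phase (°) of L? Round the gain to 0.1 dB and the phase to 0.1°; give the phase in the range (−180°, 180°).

At s = jω = j5:
pole (s+3): 3 + j5 → |·| = √(3²+5²) = √34 ≈ 5.831, ∠ = arctan(5/3) ≈ 59.04°
pole (s+4): 4 + j5 → |·| = √(4²+5²) = √41 ≈ 6.4031, ∠ = arctan(5/4) ≈ 51.34°
|L| = 1 / 37.336 ≈ 0.026784
Gain = 20 log₁₀(0.026784) ≈ -31.44 dB
∠L = 0.00° − 110.38° = -110.38°

-31.4 dB, -110.4°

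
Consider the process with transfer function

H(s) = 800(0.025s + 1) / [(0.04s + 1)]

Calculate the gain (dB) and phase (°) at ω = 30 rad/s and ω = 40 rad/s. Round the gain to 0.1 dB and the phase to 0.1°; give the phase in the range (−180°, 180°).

At ω = 30 rad/s:
zero (1 + j30·0.025) = 1 + j0.75 → |·| ≈ 1.25, ∠ ≈ 36.87°
pole (1 + j30·0.04) = 1 + j1.2 → |·| ≈ 1.562, ∠ ≈ 50.19°
|H| = 800 · 1.25 / (1.562) ≈ 640.2
Gain = 20 log₁₀(640.2) ≈ 56.13 dB
∠H = (36.87°) − (50.19°) = -13.32°

At ω = 40 rad/s:
zero (1 + j40·0.025) = 1 + j1 → |·| ≈ 1.4142, ∠ ≈ 45.00°
pole (1 + j40·0.04) = 1 + j1.6 → |·| ≈ 1.8868, ∠ ≈ 57.99°
|H| = 800 · 1.4142 / (1.8868) ≈ 599.62
Gain = 20 log₁₀(599.62) ≈ 55.56 dB
∠H = (45.00°) − (57.99°) = -12.99°

ω = 30: 56.1 dB, -13.3°; ω = 40: 55.6 dB, -13.0°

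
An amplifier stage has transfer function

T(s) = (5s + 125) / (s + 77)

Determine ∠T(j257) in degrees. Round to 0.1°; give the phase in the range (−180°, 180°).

Substitute s = j257:
Numerator: 5(j257) + 125 = 125 + j1285
Denominator: (j257) + 77 = 77 + j257
|N| = √(125² + 1285²) ≈ 1291.1, ∠N ≈ 84.44°
|D| = √(77² + 257²) ≈ 268.29, ∠D ≈ 73.32°
∠T = 84.44° − 73.32° = 11.12°

11.1°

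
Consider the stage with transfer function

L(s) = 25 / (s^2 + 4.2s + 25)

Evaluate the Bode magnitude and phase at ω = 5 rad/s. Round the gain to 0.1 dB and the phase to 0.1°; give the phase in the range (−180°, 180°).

1.5 dB, -90.0°

At s = jω = j5:
quadratic: (j5)² + 4.2·j5 + 25 = 0 + j21 → |·| ≈ 21, ∠ ≈ 90.00°
|L| = 25 / 21 ≈ 1.1905
Gain = 20 log₁₀(1.1905) ≈ 1.51 dB
∠L = 0.00° − 90.00° = -90.00°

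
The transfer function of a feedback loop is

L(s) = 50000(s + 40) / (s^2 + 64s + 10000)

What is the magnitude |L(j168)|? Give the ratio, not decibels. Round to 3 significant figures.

At s = jω = j168:
zero (s+40): 40 + j168 → |·| = √(40²+168²) = √29824 ≈ 172.7, ∠ = arctan(168/40) ≈ 76.61°
quadratic: (j168)² + 64·j168 + 10000 = -18224 + j10752 → |·| ≈ 21159, ∠ ≈ 149.46°
|L| = 50000 · 172.7 / 21159 ≈ 408.1

408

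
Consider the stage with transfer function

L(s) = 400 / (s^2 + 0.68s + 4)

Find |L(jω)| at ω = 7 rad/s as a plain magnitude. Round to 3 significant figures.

At s = jω = j7:
quadratic: (j7)² + 0.68·j7 + 4 = -45 + j4.76 → |·| ≈ 45.251, ∠ ≈ 173.96°
|L| = 400 / 45.251 ≈ 8.8396

8.84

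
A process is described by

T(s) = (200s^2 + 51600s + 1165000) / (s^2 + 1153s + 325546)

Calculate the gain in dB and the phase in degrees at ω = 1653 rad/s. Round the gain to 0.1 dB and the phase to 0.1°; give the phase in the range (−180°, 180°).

45.1 dB, 29.5°

Substitute s = j1653:
Numerator: 200(j1653)^2 + 51600(j1653) + 1165000 = -545316800 + j85294800
Denominator: (j1653)^2 + 1153(j1653) + 325546 = -2406863 + j1905909
|N| = √(545316800² + 85294800²) ≈ 5.5195e+08, ∠N ≈ 171.11°
|D| = √(2406863² + 1905909²) ≈ 3.0701e+06, ∠D ≈ 141.63°
|T| = 5.5195e+08 / 3.0701e+06 ≈ 179.78
Gain = 20 log₁₀(179.78) ≈ 45.09 dB
∠T = 171.11° − 141.63° = 29.48°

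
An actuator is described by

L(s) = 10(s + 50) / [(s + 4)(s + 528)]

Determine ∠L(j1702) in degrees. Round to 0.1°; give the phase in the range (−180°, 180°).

At s = jω = j1702:
zero (s+50): 50 + j1702 → |·| = √(50²+1702²) = √2899304 ≈ 1702.7, ∠ = arctan(1702/50) ≈ 88.32°
pole (s+4): 4 + j1702 → |·| = √(4²+1702²) = √2896820 ≈ 1702, ∠ = arctan(1702/4) ≈ 89.87°
pole (s+528): 528 + j1702 → |·| = √(528²+1702²) = √3175588 ≈ 1782, ∠ = arctan(1702/528) ≈ 72.76°
∠L = 88.32° − 162.63° = -74.31°

-74.3°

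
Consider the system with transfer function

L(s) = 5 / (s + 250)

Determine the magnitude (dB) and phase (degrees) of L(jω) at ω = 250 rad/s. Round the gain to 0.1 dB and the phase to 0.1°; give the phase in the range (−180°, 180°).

Substitute s = j250:
Numerator: 5 = 5 + j0
Denominator: (j250) + 250 = 250 + j250
|N| = √(5² + 0²) ≈ 5, ∠N ≈ 0.00°
|D| = √(250² + 250²) ≈ 353.55, ∠D ≈ 45.00°
|L| = 5 / 353.55 ≈ 0.014142
Gain = 20 log₁₀(0.014142) ≈ -36.99 dB
∠L = 0.00° − 45.00° = -45.00°

-37.0 dB, -45.0°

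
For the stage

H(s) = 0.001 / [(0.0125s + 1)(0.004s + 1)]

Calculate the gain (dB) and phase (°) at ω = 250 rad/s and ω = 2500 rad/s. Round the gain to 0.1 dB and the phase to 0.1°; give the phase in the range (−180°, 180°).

At ω = 250 rad/s:
pole (1 + j250·0.0125) = 1 + j3.125 → |·| ≈ 3.2811, ∠ ≈ 72.26°
pole (1 + j250·0.004) = 1 + j1 → |·| ≈ 1.4142, ∠ ≈ 45.00°
|H| = 0.001 · 1 / (3.2811 · 1.4142) ≈ 0.00021551
Gain = 20 log₁₀(0.00021551) ≈ -73.33 dB
∠H = (0°) − (72.26° + 45.00°) = -117.26°

At ω = 2500 rad/s:
pole (1 + j2500·0.0125) = 1 + j31.25 → |·| ≈ 31.266, ∠ ≈ 88.17°
pole (1 + j2500·0.004) = 1 + j10 → |·| ≈ 10.05, ∠ ≈ 84.29°
|H| = 0.001 · 1 / (31.266 · 10.05) ≈ 3.1825e-06
Gain = 20 log₁₀(3.1825e-06) ≈ -109.94 dB
∠H = (0°) − (88.17° + 84.29°) = -172.46°

ω = 250: -73.3 dB, -117.3°; ω = 2500: -109.9 dB, -172.5°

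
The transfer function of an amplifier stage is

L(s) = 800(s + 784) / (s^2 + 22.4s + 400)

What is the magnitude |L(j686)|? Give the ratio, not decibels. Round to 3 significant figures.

1.77

At s = jω = j686:
zero (s+784): 784 + j686 → |·| = √(784²+686²) = √1085252 ≈ 1041.8, ∠ = arctan(686/784) ≈ 41.19°
quadratic: (j686)² + 22.4·j686 + 400 = -470196 + j15366.4 → |·| ≈ 4.7045e+05, ∠ ≈ 178.13°
|L| = 800 · 1041.8 / 4.7045e+05 ≈ 1.7716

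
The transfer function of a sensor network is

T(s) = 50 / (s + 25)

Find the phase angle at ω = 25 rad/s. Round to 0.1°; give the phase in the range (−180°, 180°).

-45.0°

Substitute s = j25:
Numerator: 50 = 50 + j0
Denominator: (j25) + 25 = 25 + j25
|N| = √(50² + 0²) ≈ 50, ∠N ≈ 0.00°
|D| = √(25² + 25²) ≈ 35.355, ∠D ≈ 45.00°
∠T = 0.00° − 45.00° = -45.00°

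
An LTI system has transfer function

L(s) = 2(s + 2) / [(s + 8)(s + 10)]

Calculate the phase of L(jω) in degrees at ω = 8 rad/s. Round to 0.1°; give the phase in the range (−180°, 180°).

At s = jω = j8:
zero (s+2): 2 + j8 → |·| = √(2²+8²) = √68 ≈ 8.2462, ∠ = arctan(8/2) ≈ 75.96°
pole (s+8): 8 + j8 → |·| = √(8²+8²) = √128 ≈ 11.314, ∠ = arctan(8/8) ≈ 45.00°
pole (s+10): 10 + j8 → |·| = √(10²+8²) = √164 ≈ 12.806, ∠ = arctan(8/10) ≈ 38.66°
∠L = 75.96° − 83.66° = -7.70°

-7.7°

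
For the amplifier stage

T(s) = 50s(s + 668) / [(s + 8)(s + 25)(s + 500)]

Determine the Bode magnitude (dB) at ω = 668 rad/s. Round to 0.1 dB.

-21.4 dB

At s = jω = j668:
zero (s+668): 668 + j668 → |·| = √(668²+668²) = √892448 ≈ 944.69, ∠ = arctan(668/668) ≈ 45.00°
zero at origin: s = j668 → |·| = 668, ∠ = 90.00°
pole (s+8): 8 + j668 → |·| = √(8²+668²) = √446288 ≈ 668.05, ∠ = arctan(668/8) ≈ 89.31°
pole (s+25): 25 + j668 → |·| = √(25²+668²) = √446849 ≈ 668.47, ∠ = arctan(668/25) ≈ 87.86°
pole (s+500): 500 + j668 → |·| = √(500²+668²) = √696224 ≈ 834.4, ∠ = arctan(668/500) ≈ 53.19°
|T| = 50 · 6.3105e+05 / 3.7262e+08 ≈ 0.084677
Gain = 20 log₁₀(0.084677) ≈ -21.44 dB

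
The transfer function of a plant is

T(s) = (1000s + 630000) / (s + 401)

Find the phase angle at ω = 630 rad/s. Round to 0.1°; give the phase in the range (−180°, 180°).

Substitute s = j630:
Numerator: 1000(j630) + 630000 = 630000 + j630000
Denominator: (j630) + 401 = 401 + j630
|N| = √(630000² + 630000²) ≈ 8.9095e+05, ∠N ≈ 45.00°
|D| = √(401² + 630²) ≈ 746.79, ∠D ≈ 57.52°
∠T = 45.00° − 57.52° = -12.52°

-12.5°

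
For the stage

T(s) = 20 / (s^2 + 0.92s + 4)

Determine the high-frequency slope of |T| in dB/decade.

-40 dB/decade

Each pole contributes −20 dB/decade at high frequency; each zero contributes +20 dB/decade.
Net: 0 zero(s) − 2 pole(s) → -40 dB/decade.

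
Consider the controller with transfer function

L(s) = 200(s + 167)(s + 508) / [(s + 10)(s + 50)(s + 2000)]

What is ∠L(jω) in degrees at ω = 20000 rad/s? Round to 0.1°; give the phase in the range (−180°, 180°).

-86.1°

At s = jω = j20000:
zero (s+167): 167 + j20000 → |·| = √(167²+20000²) = √400027889 ≈ 20001, ∠ = arctan(20000/167) ≈ 89.52°
zero (s+508): 508 + j20000 → |·| = √(508²+20000²) = √400258064 ≈ 20006, ∠ = arctan(20000/508) ≈ 88.55°
pole (s+10): 10 + j20000 → |·| = √(10²+20000²) = √400000100 ≈ 20000, ∠ = arctan(20000/10) ≈ 89.97°
pole (s+50): 50 + j20000 → |·| = √(50²+20000²) = √400002500 ≈ 20000, ∠ = arctan(20000/50) ≈ 89.86°
pole (s+2000): 2000 + j20000 → |·| = √(2000²+20000²) = √404000000 ≈ 20100, ∠ = arctan(20000/2000) ≈ 84.29°
∠L = 178.07° − 264.12° = -86.05°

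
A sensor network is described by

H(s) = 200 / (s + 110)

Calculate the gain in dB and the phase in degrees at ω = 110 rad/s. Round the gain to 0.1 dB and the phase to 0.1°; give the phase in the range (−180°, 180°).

2.2 dB, -45.0°

Substitute s = j110:
Numerator: 200 = 200 + j0
Denominator: (j110) + 110 = 110 + j110
|N| = √(200² + 0²) ≈ 200, ∠N ≈ 0.00°
|D| = √(110² + 110²) ≈ 155.56, ∠D ≈ 45.00°
|H| = 200 / 155.56 ≈ 1.2857
Gain = 20 log₁₀(1.2857) ≈ 2.18 dB
∠H = 0.00° − 45.00° = -45.00°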